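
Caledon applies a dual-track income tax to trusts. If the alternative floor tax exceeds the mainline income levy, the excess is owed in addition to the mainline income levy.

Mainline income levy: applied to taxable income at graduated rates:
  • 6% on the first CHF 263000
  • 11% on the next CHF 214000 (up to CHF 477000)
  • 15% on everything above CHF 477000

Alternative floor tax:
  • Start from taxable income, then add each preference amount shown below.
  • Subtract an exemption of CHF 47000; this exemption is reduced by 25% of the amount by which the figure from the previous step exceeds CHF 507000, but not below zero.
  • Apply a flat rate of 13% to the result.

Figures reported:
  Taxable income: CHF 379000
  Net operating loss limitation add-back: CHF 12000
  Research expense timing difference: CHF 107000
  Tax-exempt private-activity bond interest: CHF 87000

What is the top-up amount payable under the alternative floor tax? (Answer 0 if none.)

CHF 43935

Mainline income levy:
  CHF 263000 × 6% = CHF 15780
  CHF 116000 × 11% = CHF 12760
  → CHF 28540

Alternative floor tax:
  Adjusted income: CHF 379000 + CHF 12000 + CHF 107000 + CHF 87000 = CHF 585000
  Exemption: CHF 47000 − 25% × (CHF 585000 − CHF 507000) = CHF 47000 − CHF 19500 = CHF 27500
  Base: CHF 585000 − CHF 27500 = CHF 557500
  CHF 557500 × 13% = CHF 72475

Excess of alternative floor tax over mainline income levy: CHF 72475 − CHF 28540 = CHF 43935.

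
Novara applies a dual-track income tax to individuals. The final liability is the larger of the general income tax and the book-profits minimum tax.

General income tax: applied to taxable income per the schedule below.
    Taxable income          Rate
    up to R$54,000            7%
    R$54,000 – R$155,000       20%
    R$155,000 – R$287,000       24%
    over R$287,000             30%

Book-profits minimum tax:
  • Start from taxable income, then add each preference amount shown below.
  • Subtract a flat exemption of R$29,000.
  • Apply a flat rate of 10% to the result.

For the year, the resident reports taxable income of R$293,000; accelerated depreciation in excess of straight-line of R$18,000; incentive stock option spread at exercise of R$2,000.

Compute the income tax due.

General income tax:
  R$54,000 × 7% = R$3,780
  R$101,000 × 20% = R$20,200
  R$132,000 × 24% = R$31,680
  R$6,000 × 30% = R$1,800
  → R$57,460

Book-profits minimum tax:
  Adjusted income: R$293,000 + R$18,000 + R$2,000 = R$313,000
  Less exemption R$29,000 → base R$284,000
  R$284,000 × 10% = R$28,400

R$57,460 > R$28,400, so the general income tax governs.

R$57,460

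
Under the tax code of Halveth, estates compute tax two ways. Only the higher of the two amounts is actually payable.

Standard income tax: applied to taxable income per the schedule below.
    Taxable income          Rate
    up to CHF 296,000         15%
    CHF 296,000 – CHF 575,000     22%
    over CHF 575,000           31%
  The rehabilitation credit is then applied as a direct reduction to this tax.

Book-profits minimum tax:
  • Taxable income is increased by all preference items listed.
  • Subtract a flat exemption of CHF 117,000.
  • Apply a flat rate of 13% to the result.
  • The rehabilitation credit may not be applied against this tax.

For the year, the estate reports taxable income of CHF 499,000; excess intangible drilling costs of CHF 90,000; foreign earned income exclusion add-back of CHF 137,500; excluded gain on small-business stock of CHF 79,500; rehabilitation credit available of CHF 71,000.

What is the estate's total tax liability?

Book-profits minimum tax:
  Adjusted income: CHF 499,000 + CHF 90,000 + CHF 137,500 + CHF 79,500 = CHF 806,000
  Less exemption CHF 117,000 → base CHF 689,000
  CHF 689,000 × 13% = CHF 89,570

Standard income tax:
  CHF 296,000 × 15% = CHF 44,400
  CHF 203,000 × 22% = CHF 44,660
  → CHF 89,060
  Less rehabilitation credit CHF 71,000 → CHF 18,060

CHF 89,570 > CHF 18,060, so the book-profits minimum tax is the binding amount.

CHF 89,570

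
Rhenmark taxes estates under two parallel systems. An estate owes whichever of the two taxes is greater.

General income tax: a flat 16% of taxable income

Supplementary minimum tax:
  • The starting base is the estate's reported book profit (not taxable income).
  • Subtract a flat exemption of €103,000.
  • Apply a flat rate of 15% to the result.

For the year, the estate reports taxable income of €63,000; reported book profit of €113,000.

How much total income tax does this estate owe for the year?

€10,080

Supplementary minimum tax:
  Base (reported book profit): €113,000
  Less exemption €103,000 → base €10,000
  €10,000 × 15% = €1,500

General income tax:
  €63,000 × 16% = €10,080

€10,080 > €1,500, so the general income tax governs.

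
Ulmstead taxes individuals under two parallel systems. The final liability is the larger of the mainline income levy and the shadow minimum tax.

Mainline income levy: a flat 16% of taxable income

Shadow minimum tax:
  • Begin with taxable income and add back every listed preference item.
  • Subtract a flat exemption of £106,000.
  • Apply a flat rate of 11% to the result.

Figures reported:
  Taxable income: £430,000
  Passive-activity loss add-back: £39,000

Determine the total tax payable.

Shadow minimum tax:
  Adjusted income: £430,000 + £39,000 = £469,000
  Less exemption £106,000 → base £363,000
  £363,000 × 11% = £39,930

Mainline income levy:
  £430,000 × 16% = £68,800

£68,800 > £39,930, so the mainline income levy governs.

£68,800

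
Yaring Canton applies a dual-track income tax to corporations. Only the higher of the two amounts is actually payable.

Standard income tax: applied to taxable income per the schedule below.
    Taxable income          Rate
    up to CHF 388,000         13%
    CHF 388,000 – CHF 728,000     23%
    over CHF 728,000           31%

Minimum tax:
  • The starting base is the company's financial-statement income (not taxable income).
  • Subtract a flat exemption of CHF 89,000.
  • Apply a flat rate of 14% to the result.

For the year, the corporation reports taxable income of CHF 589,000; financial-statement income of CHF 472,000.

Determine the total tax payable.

CHF 96,670

Minimum tax:
  Base (financial-statement income): CHF 472,000
  Less exemption CHF 89,000 → base CHF 383,000
  CHF 383,000 × 14% = CHF 53,620

Standard income tax:
  CHF 388,000 × 13% = CHF 50,440
  CHF 201,000 × 23% = CHF 46,230
  → CHF 96,670

CHF 96,670 > CHF 53,620, so the standard income tax governs.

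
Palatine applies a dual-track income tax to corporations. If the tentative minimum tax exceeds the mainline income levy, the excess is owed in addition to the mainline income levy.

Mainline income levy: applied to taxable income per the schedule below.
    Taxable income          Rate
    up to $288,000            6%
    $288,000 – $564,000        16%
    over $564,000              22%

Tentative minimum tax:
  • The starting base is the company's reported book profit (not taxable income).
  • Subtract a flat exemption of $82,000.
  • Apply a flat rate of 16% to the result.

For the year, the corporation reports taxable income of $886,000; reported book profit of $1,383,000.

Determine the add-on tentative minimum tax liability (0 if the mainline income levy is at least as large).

$75,880

Tentative minimum tax:
  Base (reported book profit): $1,383,000
  Less exemption $82,000 → base $1,301,000
  $1,301,000 × 16% = $208,160

Mainline income levy:
  $288,000 × 6% = $17,280
  $276,000 × 16% = $44,160
  $322,000 × 22% = $70,840
  → $132,280

Excess of tentative minimum tax over mainline income levy: $208,160 − $132,280 = $75,880.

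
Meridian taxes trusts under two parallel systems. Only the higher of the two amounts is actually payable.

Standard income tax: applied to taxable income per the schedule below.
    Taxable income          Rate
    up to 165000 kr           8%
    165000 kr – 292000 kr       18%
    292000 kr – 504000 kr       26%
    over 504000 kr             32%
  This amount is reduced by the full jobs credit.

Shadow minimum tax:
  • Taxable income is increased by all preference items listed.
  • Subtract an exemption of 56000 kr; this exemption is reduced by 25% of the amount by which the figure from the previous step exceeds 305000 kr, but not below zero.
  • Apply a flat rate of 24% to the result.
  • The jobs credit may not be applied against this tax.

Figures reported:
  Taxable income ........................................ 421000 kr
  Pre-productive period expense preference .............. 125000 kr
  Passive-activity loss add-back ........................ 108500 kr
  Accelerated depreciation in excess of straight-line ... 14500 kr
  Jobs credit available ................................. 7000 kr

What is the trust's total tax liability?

160560 kr

Standard income tax:
  165000 kr × 8% = 13200 kr
  127000 kr × 18% = 22860 kr
  129000 kr × 26% = 33540 kr
  → 69600 kr
  Less jobs credit 7000 kr → 62600 kr

Shadow minimum tax:
  Adjusted income: 421000 kr + 125000 kr + 108500 kr + 14500 kr = 669000 kr
  Exemption: 25% × (669000 kr − 305000 kr) = 91000 kr ≥ 56000 kr, so the exemption is fully phased out
  Base: 669000 kr − 0 kr = 669000 kr
  669000 kr × 24% = 160560 kr

160560 kr > 62600 kr, so the shadow minimum tax is the binding amount.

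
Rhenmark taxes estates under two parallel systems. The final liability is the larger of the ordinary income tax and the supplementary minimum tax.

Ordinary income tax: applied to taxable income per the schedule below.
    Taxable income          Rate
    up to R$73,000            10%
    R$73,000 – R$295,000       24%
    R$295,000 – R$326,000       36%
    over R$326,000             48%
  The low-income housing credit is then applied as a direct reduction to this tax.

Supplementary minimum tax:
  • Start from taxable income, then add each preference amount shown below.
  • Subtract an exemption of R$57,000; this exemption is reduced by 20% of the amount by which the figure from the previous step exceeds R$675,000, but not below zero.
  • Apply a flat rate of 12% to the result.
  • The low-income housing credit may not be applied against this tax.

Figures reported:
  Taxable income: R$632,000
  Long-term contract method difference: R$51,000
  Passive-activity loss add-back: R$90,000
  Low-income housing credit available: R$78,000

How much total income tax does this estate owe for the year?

Ordinary income tax:
  R$73,000 × 10% = R$7,300
  R$222,000 × 24% = R$53,280
  R$31,000 × 36% = R$11,160
  R$306,000 × 48% = R$146,880
  → R$218,620
  Less low-income housing credit R$78,000 → R$140,620

Supplementary minimum tax:
  Adjusted income: R$632,000 + R$51,000 + R$90,000 = R$773,000
  Exemption: R$57,000 − 20% × (R$773,000 − R$675,000) = R$57,000 − R$19,600 = R$37,400
  Base: R$773,000 − R$37,400 = R$735,600
  R$735,600 × 12% = R$88,272

R$140,620 > R$88,272, so the ordinary income tax governs.

R$140,620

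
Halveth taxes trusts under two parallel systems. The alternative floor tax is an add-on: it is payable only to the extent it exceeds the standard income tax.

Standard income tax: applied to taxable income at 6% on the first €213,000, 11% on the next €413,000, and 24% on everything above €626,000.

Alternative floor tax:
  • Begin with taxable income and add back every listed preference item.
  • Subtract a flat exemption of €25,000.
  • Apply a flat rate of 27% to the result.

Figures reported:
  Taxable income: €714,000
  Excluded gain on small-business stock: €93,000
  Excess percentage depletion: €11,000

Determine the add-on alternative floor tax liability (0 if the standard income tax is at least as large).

Standard income tax:
  €213,000 × 6% = €12,780
  €413,000 × 11% = €45,430
  €88,000 × 24% = €21,120
  → €79,330

Alternative floor tax:
  Adjusted income: €714,000 + €93,000 + €11,000 = €818,000
  Less exemption €25,000 → base €793,000
  €793,000 × 27% = €214,110

Excess of alternative floor tax over standard income tax: €214,110 − €79,330 = €134,780.

€134,780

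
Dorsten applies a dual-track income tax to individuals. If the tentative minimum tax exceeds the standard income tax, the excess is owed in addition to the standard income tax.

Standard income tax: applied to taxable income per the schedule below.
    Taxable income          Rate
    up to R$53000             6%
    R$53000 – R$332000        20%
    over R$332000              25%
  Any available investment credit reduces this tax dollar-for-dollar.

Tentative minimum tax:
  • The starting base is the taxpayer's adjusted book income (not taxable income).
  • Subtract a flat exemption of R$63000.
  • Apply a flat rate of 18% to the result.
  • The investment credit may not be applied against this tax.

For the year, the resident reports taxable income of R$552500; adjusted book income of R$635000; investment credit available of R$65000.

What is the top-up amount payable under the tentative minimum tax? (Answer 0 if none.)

Standard income tax:
  R$53000 × 6% = R$3180
  R$279000 × 20% = R$55800
  R$220500 × 25% = R$55125
  → R$114105
  Less investment credit R$65000 → R$49105

Tentative minimum tax:
  Base (adjusted book income): R$635000
  Less exemption R$63000 → base R$572000
  R$572000 × 18% = R$102960

Excess of tentative minimum tax over standard income tax: R$102960 − R$49105 = R$53855.

R$53855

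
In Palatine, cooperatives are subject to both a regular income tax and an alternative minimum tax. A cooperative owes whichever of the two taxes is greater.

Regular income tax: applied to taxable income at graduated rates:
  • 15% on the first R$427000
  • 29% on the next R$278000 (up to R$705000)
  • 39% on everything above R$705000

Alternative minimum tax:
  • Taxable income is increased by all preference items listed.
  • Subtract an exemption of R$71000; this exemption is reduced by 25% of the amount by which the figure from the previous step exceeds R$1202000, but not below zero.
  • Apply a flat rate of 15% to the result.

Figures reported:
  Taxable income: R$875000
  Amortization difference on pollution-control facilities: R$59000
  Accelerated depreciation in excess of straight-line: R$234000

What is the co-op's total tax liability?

R$210970

Regular income tax:
  R$427000 × 15% = R$64050
  R$278000 × 29% = R$80620
  R$170000 × 39% = R$66300
  → R$210970

Alternative minimum tax:
  Adjusted income: R$875000 + R$59000 + R$234000 = R$1168000
  Exemption: R$1168000 ≤ R$1202000, so full R$71000 applies
  Base: R$1168000 − R$71000 = R$1097000
  R$1097000 × 15% = R$164550

R$210970 > R$164550, so the regular income tax governs.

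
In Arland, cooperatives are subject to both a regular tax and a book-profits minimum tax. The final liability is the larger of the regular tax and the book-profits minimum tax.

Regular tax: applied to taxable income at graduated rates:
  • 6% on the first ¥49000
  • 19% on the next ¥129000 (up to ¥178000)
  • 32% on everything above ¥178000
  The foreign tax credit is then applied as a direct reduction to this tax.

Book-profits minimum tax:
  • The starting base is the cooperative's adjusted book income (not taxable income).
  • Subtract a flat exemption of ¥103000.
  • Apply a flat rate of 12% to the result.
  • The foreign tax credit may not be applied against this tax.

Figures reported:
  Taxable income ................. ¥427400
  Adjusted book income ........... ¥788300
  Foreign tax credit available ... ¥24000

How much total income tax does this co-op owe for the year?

¥83258

Regular tax:
  ¥49000 × 6% = ¥2940
  ¥129000 × 19% = ¥24510
  ¥249400 × 32% = ¥79808
  → ¥107258
  Less foreign tax credit ¥24000 → ¥83258

Book-profits minimum tax:
  Base (adjusted book income): ¥788300
  Less exemption ¥103000 → base ¥685300
  ¥685300 × 12% = ¥82236

¥83258 > ¥82236, so the regular tax governs.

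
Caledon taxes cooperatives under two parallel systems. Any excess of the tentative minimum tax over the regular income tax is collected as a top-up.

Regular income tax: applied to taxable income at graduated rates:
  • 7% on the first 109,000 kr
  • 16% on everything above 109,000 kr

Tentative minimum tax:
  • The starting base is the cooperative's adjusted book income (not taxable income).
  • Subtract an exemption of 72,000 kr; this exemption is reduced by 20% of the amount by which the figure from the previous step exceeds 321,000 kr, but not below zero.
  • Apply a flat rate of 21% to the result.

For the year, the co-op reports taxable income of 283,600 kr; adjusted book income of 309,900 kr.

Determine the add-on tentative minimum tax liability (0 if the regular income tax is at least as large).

Regular income tax:
  109,000 kr × 7% = 7,630 kr
  174,600 kr × 16% = 27,936 kr
  → 35,566 kr

Tentative minimum tax:
  Base (adjusted book income): 309,900 kr
  Exemption: 309,900 kr ≤ 321,000 kr, so full 72,000 kr applies
  Base: 309,900 kr − 72,000 kr = 237,900 kr
  237,900 kr × 21% = 49,959 kr

Excess of tentative minimum tax over regular income tax: 49,959 kr − 35,566 kr = 14,393 kr.

14,393 kr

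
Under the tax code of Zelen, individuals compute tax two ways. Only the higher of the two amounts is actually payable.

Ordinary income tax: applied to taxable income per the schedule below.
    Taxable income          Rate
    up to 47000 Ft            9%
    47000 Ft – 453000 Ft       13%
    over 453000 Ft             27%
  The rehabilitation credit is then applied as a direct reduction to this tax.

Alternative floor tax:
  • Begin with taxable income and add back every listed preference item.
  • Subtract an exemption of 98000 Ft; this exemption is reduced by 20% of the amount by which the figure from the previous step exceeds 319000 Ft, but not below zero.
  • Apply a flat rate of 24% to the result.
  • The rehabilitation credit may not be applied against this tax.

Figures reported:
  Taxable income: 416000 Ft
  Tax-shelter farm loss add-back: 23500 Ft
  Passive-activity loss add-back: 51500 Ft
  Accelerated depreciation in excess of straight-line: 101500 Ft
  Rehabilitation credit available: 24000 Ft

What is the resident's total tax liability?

131808 Ft

Alternative floor tax:
  Adjusted income: 416000 Ft + 23500 Ft + 51500 Ft + 101500 Ft = 592500 Ft
  Exemption: 98000 Ft − 20% × (592500 Ft − 319000 Ft) = 98000 Ft − 54700 Ft = 43300 Ft
  Base: 592500 Ft − 43300 Ft = 549200 Ft
  549200 Ft × 24% = 131808 Ft

Ordinary income tax:
  47000 Ft × 9% = 4230 Ft
  369000 Ft × 13% = 47970 Ft
  → 52200 Ft
  Less rehabilitation credit 24000 Ft → 28200 Ft

131808 Ft > 28200 Ft, so the alternative floor tax is the binding amount.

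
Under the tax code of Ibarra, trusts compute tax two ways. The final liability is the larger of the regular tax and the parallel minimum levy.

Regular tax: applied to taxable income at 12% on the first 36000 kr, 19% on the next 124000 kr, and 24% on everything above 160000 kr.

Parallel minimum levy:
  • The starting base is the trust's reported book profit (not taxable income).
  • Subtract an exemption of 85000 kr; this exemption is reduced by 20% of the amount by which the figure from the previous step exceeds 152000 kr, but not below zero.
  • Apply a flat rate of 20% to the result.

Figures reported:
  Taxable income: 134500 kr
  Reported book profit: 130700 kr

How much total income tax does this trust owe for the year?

Parallel minimum levy:
  Base (reported book profit): 130700 kr
  Exemption: 130700 kr ≤ 152000 kr, so full 85000 kr applies
  Base: 130700 kr − 85000 kr = 45700 kr
  45700 kr × 20% = 9140 kr

Regular tax:
  36000 kr × 12% = 4320 kr
  98500 kr × 19% = 18715 kr
  → 23035 kr

23035 kr > 9140 kr, so the regular tax governs.

23035 kr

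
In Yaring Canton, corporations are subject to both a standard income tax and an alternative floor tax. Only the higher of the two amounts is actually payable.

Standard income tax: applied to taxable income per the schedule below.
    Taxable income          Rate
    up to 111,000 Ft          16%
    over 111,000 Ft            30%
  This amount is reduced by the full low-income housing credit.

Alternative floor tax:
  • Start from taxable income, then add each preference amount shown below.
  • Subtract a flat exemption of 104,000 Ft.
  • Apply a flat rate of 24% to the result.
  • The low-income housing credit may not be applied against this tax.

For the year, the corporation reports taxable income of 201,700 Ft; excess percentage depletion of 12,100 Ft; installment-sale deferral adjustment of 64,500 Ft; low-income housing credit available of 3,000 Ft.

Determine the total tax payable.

Standard income tax:
  111,000 Ft × 16% = 17,760 Ft
  90,700 Ft × 30% = 27,210 Ft
  → 44,970 Ft
  Less low-income housing credit 3,000 Ft → 41,970 Ft

Alternative floor tax:
  Adjusted income: 201,700 Ft + 12,100 Ft + 64,500 Ft = 278,300 Ft
  Less exemption 104,000 Ft → base 174,300 Ft
  174,300 Ft × 24% = 41,832 Ft

41,970 Ft > 41,832 Ft, so the standard income tax governs.

41,970 Ft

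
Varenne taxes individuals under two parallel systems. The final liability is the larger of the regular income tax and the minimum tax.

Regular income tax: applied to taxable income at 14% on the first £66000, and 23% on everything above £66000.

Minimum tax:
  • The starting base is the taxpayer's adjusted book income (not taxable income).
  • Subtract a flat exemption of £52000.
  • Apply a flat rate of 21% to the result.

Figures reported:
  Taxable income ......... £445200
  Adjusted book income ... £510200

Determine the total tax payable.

£96456

Minimum tax:
  Base (adjusted book income): £510200
  Less exemption £52000 → base £458200
  £458200 × 21% = £96222

Regular income tax:
  £66000 × 14% = £9240
  £379200 × 23% = £87216
  → £96456

£96456 > £96222, so the regular income tax governs.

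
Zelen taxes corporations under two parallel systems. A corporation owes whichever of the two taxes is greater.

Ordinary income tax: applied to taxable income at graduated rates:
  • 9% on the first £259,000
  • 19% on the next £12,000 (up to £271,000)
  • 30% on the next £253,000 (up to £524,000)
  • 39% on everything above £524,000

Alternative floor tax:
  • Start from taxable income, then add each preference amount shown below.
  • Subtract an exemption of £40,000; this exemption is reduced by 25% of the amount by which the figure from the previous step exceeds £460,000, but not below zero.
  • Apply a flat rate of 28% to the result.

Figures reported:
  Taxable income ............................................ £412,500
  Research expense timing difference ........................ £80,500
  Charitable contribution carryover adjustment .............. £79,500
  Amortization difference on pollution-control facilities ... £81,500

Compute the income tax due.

£183,120

Alternative floor tax:
  Adjusted income: £412,500 + £80,500 + £79,500 + £81,500 = £654,000
  Exemption: 25% × (£654,000 − £460,000) = £48,500 ≥ £40,000, so the exemption is fully phased out
  Base: £654,000 − £0 = £654,000
  £654,000 × 28% = £183,120

Ordinary income tax:
  £259,000 × 9% = £23,310
  £12,000 × 19% = £2,280
  £141,500 × 30% = £42,450
  → £68,040

£183,120 > £68,040, so the alternative floor tax is the binding amount.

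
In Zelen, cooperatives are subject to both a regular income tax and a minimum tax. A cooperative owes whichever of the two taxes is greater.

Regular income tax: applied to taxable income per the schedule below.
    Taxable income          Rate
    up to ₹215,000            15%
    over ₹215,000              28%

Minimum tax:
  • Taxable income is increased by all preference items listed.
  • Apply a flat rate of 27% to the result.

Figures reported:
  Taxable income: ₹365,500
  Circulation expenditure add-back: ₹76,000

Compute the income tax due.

₹119,205

Minimum tax:
  Adjusted income: ₹365,500 + ₹76,000 = ₹441,500
  ₹441,500 × 27% = ₹119,205

Regular income tax:
  ₹215,000 × 15% = ₹32,250
  ₹150,500 × 28% = ₹42,140
  → ₹74,390

₹119,205 > ₹74,390, so the minimum tax is the binding amount.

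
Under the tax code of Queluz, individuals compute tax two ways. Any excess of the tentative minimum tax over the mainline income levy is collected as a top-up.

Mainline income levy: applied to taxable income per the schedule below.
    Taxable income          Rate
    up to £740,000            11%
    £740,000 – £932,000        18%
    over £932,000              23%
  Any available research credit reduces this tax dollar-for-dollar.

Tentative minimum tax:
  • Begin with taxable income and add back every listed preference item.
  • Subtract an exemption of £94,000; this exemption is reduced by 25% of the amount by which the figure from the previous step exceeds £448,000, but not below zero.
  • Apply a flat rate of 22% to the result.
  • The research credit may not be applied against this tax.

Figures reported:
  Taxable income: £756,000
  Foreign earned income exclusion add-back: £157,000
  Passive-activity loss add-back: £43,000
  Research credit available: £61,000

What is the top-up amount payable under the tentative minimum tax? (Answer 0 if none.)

£187,040

Tentative minimum tax:
  Adjusted income: £756,000 + £157,000 + £43,000 = £956,000
  Exemption: 25% × (£956,000 − £448,000) = £127,000 ≥ £94,000, so the exemption is fully phased out
  Base: £956,000 − £0 = £956,000
  £956,000 × 22% = £210,320

Mainline income levy:
  £740,000 × 11% = £81,400
  £16,000 × 18% = £2,880
  → £84,280
  Less research credit £61,000 → £23,280

Excess of tentative minimum tax over mainline income levy: £210,320 − £23,280 = £187,040.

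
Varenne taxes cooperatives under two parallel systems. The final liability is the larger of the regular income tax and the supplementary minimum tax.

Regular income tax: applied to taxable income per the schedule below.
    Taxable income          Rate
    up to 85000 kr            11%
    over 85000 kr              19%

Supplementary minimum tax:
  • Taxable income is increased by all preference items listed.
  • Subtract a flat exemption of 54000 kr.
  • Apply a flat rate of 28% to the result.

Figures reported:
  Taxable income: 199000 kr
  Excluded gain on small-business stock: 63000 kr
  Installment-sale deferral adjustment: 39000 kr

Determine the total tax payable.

69160 kr

Supplementary minimum tax:
  Adjusted income: 199000 kr + 63000 kr + 39000 kr = 301000 kr
  Less exemption 54000 kr → base 247000 kr
  247000 kr × 28% = 69160 kr

Regular income tax:
  85000 kr × 11% = 9350 kr
  114000 kr × 19% = 21660 kr
  → 31010 kr

69160 kr > 31010 kr, so the supplementary minimum tax is the binding amount.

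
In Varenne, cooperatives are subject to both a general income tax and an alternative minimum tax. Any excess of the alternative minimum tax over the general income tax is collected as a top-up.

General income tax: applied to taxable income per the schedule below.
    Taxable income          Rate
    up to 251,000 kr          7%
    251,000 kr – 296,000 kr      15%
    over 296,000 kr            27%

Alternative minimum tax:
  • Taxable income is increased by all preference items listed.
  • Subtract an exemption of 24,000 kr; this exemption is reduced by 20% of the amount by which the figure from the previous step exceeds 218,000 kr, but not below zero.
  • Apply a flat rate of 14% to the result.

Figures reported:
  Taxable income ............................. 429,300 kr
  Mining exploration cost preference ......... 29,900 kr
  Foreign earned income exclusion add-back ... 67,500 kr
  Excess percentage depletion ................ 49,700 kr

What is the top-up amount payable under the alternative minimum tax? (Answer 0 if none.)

20,385 kr

General income tax:
  251,000 kr × 7% = 17,570 kr
  45,000 kr × 15% = 6,750 kr
  133,300 kr × 27% = 35,991 kr
  → 60,311 kr

Alternative minimum tax:
  Adjusted income: 429,300 kr + 29,900 kr + 67,500 kr + 49,700 kr = 576,400 kr
  Exemption: 20% × (576,400 kr − 218,000 kr) = 71,680 kr ≥ 24,000 kr, so the exemption is fully phased out
  Base: 576,400 kr − 0 kr = 576,400 kr
  576,400 kr × 14% = 80,696 kr

Excess of alternative minimum tax over general income tax: 80,696 kr − 60,311 kr = 20,385 kr.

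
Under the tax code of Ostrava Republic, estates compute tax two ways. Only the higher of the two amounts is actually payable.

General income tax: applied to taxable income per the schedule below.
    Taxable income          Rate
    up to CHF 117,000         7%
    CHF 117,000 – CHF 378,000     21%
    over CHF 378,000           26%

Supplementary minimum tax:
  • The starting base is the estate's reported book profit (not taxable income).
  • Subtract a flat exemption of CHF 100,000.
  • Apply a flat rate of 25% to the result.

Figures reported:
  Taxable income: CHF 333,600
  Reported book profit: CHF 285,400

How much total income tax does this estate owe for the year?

CHF 53,676

General income tax:
  CHF 117,000 × 7% = CHF 8,190
  CHF 216,600 × 21% = CHF 45,486
  → CHF 53,676

Supplementary minimum tax:
  Base (reported book profit): CHF 285,400
  Less exemption CHF 100,000 → base CHF 185,400
  CHF 185,400 × 25% = CHF 46,350

CHF 53,676 > CHF 46,350, so the general income tax governs.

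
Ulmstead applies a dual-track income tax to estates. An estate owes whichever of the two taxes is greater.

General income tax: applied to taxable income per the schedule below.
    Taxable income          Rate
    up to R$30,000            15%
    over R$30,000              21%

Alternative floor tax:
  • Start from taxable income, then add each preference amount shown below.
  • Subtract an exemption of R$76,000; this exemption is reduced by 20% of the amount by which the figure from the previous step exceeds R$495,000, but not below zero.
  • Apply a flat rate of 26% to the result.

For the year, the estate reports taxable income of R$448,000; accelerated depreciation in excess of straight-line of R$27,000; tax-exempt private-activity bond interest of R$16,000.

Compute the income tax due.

General income tax:
  R$30,000 × 15% = R$4,500
  R$418,000 × 21% = R$87,780
  → R$92,280

Alternative floor tax:
  Adjusted income: R$448,000 + R$27,000 + R$16,000 = R$491,000
  Exemption: R$491,000 ≤ R$495,000, so full R$76,000 applies
  Base: R$491,000 − R$76,000 = R$415,000
  R$415,000 × 26% = R$107,900

R$107,900 > R$92,280, so the alternative floor tax is the binding amount.

R$107,900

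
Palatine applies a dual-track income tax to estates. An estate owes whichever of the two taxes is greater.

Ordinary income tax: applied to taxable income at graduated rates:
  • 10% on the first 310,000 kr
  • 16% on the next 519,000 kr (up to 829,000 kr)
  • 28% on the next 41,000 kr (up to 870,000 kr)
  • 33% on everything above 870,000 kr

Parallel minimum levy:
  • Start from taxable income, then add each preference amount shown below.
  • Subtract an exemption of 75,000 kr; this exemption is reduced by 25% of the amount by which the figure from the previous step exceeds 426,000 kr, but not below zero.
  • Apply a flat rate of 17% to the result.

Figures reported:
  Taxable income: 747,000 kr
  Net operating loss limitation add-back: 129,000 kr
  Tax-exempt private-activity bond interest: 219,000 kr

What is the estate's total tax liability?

186,150 kr

Ordinary income tax:
  310,000 kr × 10% = 31,000 kr
  437,000 kr × 16% = 69,920 kr
  → 100,920 kr

Parallel minimum levy:
  Adjusted income: 747,000 kr + 129,000 kr + 219,000 kr = 1,095,000 kr
  Exemption: 25% × (1,095,000 kr − 426,000 kr) = 167,250 kr ≥ 75,000 kr, so the exemption is fully phased out
  Base: 1,095,000 kr − 0 kr = 1,095,000 kr
  1,095,000 kr × 17% = 186,150 kr

186,150 kr > 100,920 kr, so the parallel minimum levy is the binding amount.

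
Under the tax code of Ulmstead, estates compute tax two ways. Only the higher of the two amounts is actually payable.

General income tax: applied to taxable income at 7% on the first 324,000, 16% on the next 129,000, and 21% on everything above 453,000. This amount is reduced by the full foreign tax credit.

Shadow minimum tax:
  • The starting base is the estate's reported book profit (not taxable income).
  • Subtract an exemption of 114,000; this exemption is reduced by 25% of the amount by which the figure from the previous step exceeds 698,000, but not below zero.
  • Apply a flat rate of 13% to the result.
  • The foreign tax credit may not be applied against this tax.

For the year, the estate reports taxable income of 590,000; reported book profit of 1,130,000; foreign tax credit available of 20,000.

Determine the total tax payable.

Shadow minimum tax:
  Base (reported book profit): 1,130,000
  Exemption: 114,000 − 25% × (1,130,000 − 698,000) = 114,000 − 108,000 = 6,000
  Base: 1,130,000 − 6,000 = 1,124,000
  1,124,000 × 13% = 146,120

General income tax:
  324,000 × 7% = 22,680
  129,000 × 16% = 20,640
  137,000 × 21% = 28,770
  → 72,090
  Less foreign tax credit 20,000 → 52,090

146,120 > 52,090, so the shadow minimum tax is the binding amount.

146,120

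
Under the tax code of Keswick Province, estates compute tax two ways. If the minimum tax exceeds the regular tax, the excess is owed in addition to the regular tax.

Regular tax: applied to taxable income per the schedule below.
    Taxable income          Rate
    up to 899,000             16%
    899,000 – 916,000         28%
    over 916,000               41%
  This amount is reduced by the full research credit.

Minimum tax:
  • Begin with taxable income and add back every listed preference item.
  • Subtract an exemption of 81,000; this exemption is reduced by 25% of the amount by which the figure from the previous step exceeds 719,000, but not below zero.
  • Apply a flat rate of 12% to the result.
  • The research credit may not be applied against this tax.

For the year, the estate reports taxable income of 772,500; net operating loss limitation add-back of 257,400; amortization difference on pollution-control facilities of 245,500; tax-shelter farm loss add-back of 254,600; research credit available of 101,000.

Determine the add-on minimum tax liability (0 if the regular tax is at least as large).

Regular tax:
  772,500 × 16% = 123,600
  Less research credit 101,000 → 22,600

Minimum tax:
  Adjusted income: 772,500 + 257,400 + 245,500 + 254,600 = 1,530,000
  Exemption: 25% × (1,530,000 − 719,000) = 202,750 ≥ 81,000, so the exemption is fully phased out
  Base: 1,530,000 − 0 = 1,530,000
  1,530,000 × 12% = 183,600

Excess of minimum tax over regular tax: 183,600 − 22,600 = 161,000.

161,000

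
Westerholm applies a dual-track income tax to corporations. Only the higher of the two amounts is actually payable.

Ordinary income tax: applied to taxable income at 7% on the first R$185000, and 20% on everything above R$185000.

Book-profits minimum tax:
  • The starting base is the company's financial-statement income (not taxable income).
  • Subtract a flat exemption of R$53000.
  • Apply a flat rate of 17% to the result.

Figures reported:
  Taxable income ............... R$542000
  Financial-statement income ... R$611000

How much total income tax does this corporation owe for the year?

Ordinary income tax:
  R$185000 × 7% = R$12950
  R$357000 × 20% = R$71400
  → R$84350

Book-profits minimum tax:
  Base (financial-statement income): R$611000
  Less exemption R$53000 → base R$558000
  R$558000 × 17% = R$94860

R$94860 > R$84350, so the book-profits minimum tax is the binding amount.

R$94860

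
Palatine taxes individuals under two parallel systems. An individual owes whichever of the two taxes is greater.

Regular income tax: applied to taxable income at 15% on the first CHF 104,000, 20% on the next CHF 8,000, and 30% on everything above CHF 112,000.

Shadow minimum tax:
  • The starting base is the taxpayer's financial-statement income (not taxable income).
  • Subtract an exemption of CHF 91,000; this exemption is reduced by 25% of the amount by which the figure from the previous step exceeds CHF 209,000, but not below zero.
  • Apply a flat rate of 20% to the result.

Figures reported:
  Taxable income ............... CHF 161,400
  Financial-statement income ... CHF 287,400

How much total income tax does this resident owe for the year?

Shadow minimum tax:
  Base (financial-statement income): CHF 287,400
  Exemption: CHF 91,000 − 25% × (CHF 287,400 − CHF 209,000) = CHF 91,000 − CHF 19,600 = CHF 71,400
  Base: CHF 287,400 − CHF 71,400 = CHF 216,000
  CHF 216,000 × 20% = CHF 43,200

Regular income tax:
  CHF 104,000 × 15% = CHF 15,600
  CHF 8,000 × 20% = CHF 1,600
  CHF 49,400 × 30% = CHF 14,820
  → CHF 32,020

CHF 43,200 > CHF 32,020, so the shadow minimum tax is the binding amount.

CHF 43,200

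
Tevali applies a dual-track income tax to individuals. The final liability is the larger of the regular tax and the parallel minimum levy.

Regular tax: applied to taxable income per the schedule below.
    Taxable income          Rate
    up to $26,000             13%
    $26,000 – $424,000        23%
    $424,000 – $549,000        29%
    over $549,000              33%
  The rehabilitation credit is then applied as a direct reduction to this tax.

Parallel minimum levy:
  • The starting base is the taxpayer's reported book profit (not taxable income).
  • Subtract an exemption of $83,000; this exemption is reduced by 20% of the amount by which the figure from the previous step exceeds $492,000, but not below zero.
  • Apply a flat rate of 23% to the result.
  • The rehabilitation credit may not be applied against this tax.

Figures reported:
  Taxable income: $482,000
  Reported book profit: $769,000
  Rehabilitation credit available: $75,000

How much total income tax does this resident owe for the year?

Regular tax:
  $26,000 × 13% = $3,380
  $398,000 × 23% = $91,540
  $58,000 × 29% = $16,820
  → $111,740
  Less rehabilitation credit $75,000 → $36,740

Parallel minimum levy:
  Base (reported book profit): $769,000
  Exemption: $83,000 − 20% × ($769,000 − $492,000) = $83,000 − $55,400 = $27,600
  Base: $769,000 − $27,600 = $741,400
  $741,400 × 23% = $170,522

$170,522 > $36,740, so the parallel minimum levy is the binding amount.

$170,522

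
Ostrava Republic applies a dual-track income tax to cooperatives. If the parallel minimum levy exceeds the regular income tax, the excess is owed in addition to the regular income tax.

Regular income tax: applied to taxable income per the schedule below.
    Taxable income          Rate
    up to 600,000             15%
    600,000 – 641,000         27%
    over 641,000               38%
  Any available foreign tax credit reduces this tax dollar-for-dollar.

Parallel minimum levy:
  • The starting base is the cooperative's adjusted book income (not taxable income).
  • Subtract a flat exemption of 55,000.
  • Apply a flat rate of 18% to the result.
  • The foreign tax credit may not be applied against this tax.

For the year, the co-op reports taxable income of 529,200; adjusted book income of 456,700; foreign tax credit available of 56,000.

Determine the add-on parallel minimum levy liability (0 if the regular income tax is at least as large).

Parallel minimum levy:
  Base (adjusted book income): 456,700
  Less exemption 55,000 → base 401,700
  401,700 × 18% = 72,306

Regular income tax:
  529,200 × 15% = 79,380
  Less foreign tax credit 56,000 → 23,380

Excess of parallel minimum levy over regular income tax: 72,306 − 23,380 = 48,926.

48,926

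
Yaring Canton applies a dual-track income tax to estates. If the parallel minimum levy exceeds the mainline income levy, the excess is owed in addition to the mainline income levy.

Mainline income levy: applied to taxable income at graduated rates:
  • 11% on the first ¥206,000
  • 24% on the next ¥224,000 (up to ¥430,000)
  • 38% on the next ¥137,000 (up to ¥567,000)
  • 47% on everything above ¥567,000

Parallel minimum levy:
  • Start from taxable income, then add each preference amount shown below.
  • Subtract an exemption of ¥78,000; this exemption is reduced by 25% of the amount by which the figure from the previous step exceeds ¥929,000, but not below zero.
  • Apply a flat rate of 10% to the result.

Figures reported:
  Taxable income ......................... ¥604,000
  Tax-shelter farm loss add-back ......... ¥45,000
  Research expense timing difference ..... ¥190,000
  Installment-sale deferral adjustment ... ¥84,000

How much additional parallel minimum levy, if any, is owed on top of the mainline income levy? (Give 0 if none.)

Mainline income levy:
  ¥206,000 × 11% = ¥22,660
  ¥224,000 × 24% = ¥53,760
  ¥137,000 × 38% = ¥52,060
  ¥37,000 × 47% = ¥17,390
  → ¥145,870

Parallel minimum levy:
  Adjusted income: ¥604,000 + ¥45,000 + ¥190,000 + ¥84,000 = ¥923,000
  Exemption: ¥923,000 ≤ ¥929,000, so full ¥78,000 applies
  Base: ¥923,000 − ¥78,000 = ¥845,000
  ¥845,000 × 10% = ¥84,500

¥84,500 ≤ ¥145,870, so no add-on is due.

¥0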